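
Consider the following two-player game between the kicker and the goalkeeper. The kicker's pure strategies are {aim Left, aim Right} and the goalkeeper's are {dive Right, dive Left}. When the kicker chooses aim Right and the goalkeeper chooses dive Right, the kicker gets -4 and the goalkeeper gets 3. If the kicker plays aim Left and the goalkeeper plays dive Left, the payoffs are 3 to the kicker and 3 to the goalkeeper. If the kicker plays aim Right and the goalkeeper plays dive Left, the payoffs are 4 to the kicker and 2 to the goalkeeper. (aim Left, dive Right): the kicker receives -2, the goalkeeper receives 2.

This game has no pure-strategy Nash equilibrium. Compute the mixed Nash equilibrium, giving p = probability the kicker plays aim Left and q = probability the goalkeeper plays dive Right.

p = 1/2, q = 1/3

The goalkeeper's indifference between dive Right and dive Left determines the kicker's mixing probability p:
  the goalkeeper's expected payoff from dive Right: p·2 + (1−p)·3 = -p + 3
  the goalkeeper's expected payoff from dive Left: p·3 + (1−p)·2 = p + 2
  -p + 3 = p + 2  ⇒  -2p = -1  ⇒  p = 1/2.
The kicker's indifference between aim Left and aim Right determines the goalkeeper's mixing probability q:
  the kicker's payoff to aim Left: q·(-2) + (1−q)·3 = -5q + 3
  the kicker's payoff to aim Right: q·(-4) + (1−q)·4 = -8q + 4
  -5q + 3 = -8q + 4  ⇒  3q = 1  ⇒  q = 1/3.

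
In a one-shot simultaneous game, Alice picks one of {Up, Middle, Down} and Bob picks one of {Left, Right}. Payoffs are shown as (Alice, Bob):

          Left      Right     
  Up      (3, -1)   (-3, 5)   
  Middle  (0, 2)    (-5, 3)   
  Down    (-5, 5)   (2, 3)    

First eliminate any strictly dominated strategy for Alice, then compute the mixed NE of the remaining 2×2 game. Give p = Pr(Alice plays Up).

Alice's strategy Middle is strictly dominated by Up: 3 > 0 and -3 > -5. Eliminate Middle.
Bob's indifference between Left and Right determines Alice's mixing probability p:
  Bob's payoff to Left: p·(-1) + (1−p)·5 = -6p + 5
  Bob's payoff to Right: p·5 + (1−p)·3 = 2p + 3
  -6p + 5 = 2p + 3  ⇒  -8p = -2  ⇒  p = 1/4.

p = 1/4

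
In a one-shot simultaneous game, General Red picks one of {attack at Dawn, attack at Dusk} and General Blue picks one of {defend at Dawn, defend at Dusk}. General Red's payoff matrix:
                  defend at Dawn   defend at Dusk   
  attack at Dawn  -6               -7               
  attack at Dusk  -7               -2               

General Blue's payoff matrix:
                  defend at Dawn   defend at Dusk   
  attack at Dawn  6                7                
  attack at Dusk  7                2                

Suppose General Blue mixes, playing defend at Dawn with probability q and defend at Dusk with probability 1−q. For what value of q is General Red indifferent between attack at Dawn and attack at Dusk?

General Red's indifference between attack at Dawn and attack at Dusk determines General Blue's mixing probability q:
  General Red's payoff to attack at Dawn: q·(-6) + (1−q)·(-7) = q - 7
  General Red's payoff to attack at Dusk: q·(-7) + (1−q)·(-2) = -5q - 2
  q - 7 = -5q - 2  ⇒  6q = 5  ⇒  q = 5/6.

q = 5/6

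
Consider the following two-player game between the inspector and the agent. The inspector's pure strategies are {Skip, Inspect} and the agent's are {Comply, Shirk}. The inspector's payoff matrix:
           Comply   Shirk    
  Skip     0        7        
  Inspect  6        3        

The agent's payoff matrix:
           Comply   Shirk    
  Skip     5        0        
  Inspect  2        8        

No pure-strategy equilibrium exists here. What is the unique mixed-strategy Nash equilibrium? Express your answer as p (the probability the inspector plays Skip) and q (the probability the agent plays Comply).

p = 6/11, q = 2/5

For the agent to be willing to mix, the agent must be indifferent between Comply and Shirk, which pins down the inspector's mix.
  the agent's payoff from Comply: p·5 + (1−p)·2 = 3p + 2
  the agent's payoff from Shirk: p·0 + (1−p)·8 = -8p + 8
  3p + 2 = -8p + 8  ⇒  11p = 6  ⇒  p = 6/11.
Set the inspector's expected payoff from Skip equal to that from Inspect:
  the inspector's payoff from Skip: q·0 + (1−q)·7 = -7q + 7
  the inspector's payoff from Inspect: q·6 + (1−q)·3 = 3q + 3
  -7q + 7 = 3q + 3  ⇒  -10q = -4  ⇒  q = 2/5.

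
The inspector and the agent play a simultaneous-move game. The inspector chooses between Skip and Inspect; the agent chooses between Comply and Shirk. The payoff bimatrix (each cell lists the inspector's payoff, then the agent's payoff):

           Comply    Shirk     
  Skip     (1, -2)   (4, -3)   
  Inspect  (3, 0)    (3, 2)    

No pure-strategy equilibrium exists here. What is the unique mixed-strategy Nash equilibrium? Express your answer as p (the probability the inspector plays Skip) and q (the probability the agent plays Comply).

p = 2/3, q = 1/3

For the agent to be willing to mix, the agent must be indifferent between Comply and Shirk, which pins down the inspector's mix.
  the agent's payoff from Comply: p·(-2) + (1−p)·0 = -2p
  the agent's payoff from Shirk: p·(-3) + (1−p)·2 = -5p + 2
  -2p = -5p + 2  ⇒  3p = 2  ⇒  p = 2/3.
In a mixed equilibrium the inspector is indifferent between Skip and Inspect; this condition fixes q.
  the inspector's payoff to Skip: q·1 + (1−q)·4 = -3q + 4
  the inspector's payoff to Inspect: q·3 + (1−q)·3 = 3
  -3q + 4 = 3  ⇒  -3q = -1  ⇒  q = 1/3.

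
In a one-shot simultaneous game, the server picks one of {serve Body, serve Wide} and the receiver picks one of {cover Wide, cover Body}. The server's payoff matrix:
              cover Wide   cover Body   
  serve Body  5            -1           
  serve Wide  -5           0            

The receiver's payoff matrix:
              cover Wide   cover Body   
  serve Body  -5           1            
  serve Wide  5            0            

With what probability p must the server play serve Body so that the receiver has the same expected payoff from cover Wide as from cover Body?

In a mixed equilibrium the receiver is indifferent between cover Wide and cover Body; this condition fixes p.
  the receiver's payoff from cover Wide: p·(-5) + (1−p)·5 = -10p + 5
  the receiver's payoff from cover Body: p·1 + (1−p)·0 = p
  -10p + 5 = p  ⇒  -11p = -5  ⇒  p = 5/11.

p = 5/11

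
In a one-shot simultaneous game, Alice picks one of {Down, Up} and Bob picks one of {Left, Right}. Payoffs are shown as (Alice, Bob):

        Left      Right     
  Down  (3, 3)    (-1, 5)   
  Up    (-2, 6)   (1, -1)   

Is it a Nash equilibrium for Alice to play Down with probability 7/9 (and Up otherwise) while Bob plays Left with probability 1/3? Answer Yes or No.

No

Given Bob's mix q = 1/3, Alice's payoff from Down is 1/3 but from Up is 0. Alice strictly prefers Down, so Alice would not mix.
So the proposed profile is not a Nash equilibrium.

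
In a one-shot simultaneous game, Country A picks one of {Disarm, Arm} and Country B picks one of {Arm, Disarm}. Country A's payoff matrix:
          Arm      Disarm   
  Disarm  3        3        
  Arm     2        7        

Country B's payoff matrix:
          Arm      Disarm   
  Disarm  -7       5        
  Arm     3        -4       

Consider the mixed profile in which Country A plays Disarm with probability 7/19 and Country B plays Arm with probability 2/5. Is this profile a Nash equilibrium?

Given Country B's mix q = 2/5, Country A's payoff from Disarm is 3 but from Arm is 5. Country A strictly prefers Arm, so Country A would not mix.
So the proposed profile is not a Nash equilibrium.

No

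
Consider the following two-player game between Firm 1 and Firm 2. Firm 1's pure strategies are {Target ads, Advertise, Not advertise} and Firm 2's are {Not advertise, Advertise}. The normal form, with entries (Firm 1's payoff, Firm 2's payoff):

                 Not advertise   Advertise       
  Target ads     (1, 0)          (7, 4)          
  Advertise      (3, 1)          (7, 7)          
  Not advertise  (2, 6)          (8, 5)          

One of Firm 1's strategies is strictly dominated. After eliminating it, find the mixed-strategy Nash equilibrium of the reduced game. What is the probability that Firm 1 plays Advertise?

p = 1/7

Firm 1's strategy Target ads is strictly dominated by Not advertise: 2 > 1 and 8 > 7. Eliminate Target ads.
In a mixed equilibrium Firm 2 is indifferent between Not advertise and Advertise; this condition fixes p.
  Firm 2's expected payoff from Not advertise: p·1 + (1−p)·6 = -5p + 6
  Firm 2's expected payoff from Advertise: p·7 + (1−p)·5 = 2p + 5
  -5p + 6 = 2p + 5  ⇒  -7p = -1  ⇒  p = 1/7.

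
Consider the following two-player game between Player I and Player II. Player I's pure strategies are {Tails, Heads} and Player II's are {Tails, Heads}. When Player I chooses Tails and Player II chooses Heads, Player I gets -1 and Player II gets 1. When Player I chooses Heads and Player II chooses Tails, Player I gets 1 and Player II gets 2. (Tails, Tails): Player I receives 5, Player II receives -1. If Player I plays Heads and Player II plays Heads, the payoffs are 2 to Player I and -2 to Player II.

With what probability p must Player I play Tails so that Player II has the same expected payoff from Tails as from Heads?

p = 2/3

Set Player II's expected payoff from Tails equal to that from Heads:
  Player II's payoff from Tails: p·(-1) + (1−p)·2 = -3p + 2
  Player II's payoff from Heads: p·1 + (1−p)·(-2) = 3p - 2
  -3p + 2 = 3p - 2  ⇒  -6p = -4  ⇒  p = 2/3.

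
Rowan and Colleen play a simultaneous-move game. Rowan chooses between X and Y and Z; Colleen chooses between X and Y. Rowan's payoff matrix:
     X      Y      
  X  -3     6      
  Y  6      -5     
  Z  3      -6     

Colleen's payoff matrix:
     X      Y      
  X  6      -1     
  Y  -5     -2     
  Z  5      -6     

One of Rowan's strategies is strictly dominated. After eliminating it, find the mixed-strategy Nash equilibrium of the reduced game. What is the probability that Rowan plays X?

p = 3/10

Rowan's strategy Z is strictly dominated by Y: 6 > 3 and -5 > -6. Eliminate Z.
In a mixed equilibrium Colleen is indifferent between X and Y; this condition fixes p.
  Colleen's payoff from X: p·6 + (1−p)·(-5) = 11p - 5
  Colleen's payoff from Y: p·(-1) + (1−p)·(-2) = p - 2
  11p - 5 = p - 2  ⇒  10p = 3  ⇒  p = 3/10.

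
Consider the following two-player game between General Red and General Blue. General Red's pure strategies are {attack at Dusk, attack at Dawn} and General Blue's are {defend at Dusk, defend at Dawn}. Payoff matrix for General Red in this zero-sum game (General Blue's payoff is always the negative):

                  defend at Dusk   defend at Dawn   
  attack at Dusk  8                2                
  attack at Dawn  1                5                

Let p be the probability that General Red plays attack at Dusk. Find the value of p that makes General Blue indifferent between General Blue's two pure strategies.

Set General Blue's expected payoff from defend at Dusk equal to that from defend at Dawn:
  General Blue's payoff to defend at Dusk: p·(-8) + (1−p)·(-1) = -7p - 1
  General Blue's payoff to defend at Dawn: p·(-2) + (1−p)·(-5) = 3p - 5
  -7p - 1 = 3p - 5  ⇒  -10p = -4  ⇒  p = 2/5.

p = 2/5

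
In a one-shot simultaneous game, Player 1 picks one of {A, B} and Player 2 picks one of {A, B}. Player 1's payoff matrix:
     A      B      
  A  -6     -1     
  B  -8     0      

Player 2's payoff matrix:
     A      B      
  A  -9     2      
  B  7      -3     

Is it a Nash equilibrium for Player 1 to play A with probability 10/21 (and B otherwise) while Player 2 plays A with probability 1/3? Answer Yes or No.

Yes

Check Player 2's indifference given Player 1's mix p = 10/21:
  payoff from A = -13/21; payoff from B = -13/21 — equal.
Check Player 1's indifference given Player 2's mix q = 1/3:
  payoff from A = -8/3; payoff from B = -8/3 — equal.
Both players are indifferent, so neither can profitably deviate.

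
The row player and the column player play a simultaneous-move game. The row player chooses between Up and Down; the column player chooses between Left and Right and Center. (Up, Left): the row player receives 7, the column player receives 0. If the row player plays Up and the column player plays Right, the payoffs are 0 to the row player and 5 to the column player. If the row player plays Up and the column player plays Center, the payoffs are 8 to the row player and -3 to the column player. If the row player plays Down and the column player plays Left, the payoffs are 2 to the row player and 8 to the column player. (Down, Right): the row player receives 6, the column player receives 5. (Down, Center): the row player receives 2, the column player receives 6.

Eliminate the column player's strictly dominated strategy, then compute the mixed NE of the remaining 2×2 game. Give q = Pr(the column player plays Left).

q = 6/11

The column player's strategy Center is strictly dominated by Left: 0 > -3 and 8 > 6. Eliminate Center.
Set the row player's expected payoff from Up equal to that from Down:
  the row player's expected payoff from Up: q·7 + (1−q)·0 = 7q
  the row player's expected payoff from Down: q·2 + (1−q)·6 = -4q + 6
  7q = -4q + 6  ⇒  11q = 6  ⇒  q = 6/11.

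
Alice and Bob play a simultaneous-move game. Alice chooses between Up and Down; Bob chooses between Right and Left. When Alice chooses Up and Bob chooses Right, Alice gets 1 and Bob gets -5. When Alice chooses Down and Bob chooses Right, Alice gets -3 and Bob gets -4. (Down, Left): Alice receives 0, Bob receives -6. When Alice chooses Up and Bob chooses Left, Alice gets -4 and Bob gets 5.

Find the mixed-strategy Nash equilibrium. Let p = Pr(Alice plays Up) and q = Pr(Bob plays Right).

p = 1/6, q = 1/2

Alice's mix must leave Bob indifferent between Right and Left.
  Bob's payoff to Right: p·(-5) + (1−p)·(-4) = -p - 4
  Bob's payoff to Left: p·5 + (1−p)·(-6) = 11p - 6
  -p - 4 = 11p - 6  ⇒  -12p = -2  ⇒  p = 1/6.
For Alice to be willing to mix, Alice must be indifferent between Up and Down, which pins down Bob's mix.
  Alice's payoff to Up: q·1 + (1−q)·(-4) = 5q - 4
  Alice's payoff to Down: q·(-3) + (1−q)·0 = -3q
  5q - 4 = -3q  ⇒  8q = 4  ⇒  q = 1/2.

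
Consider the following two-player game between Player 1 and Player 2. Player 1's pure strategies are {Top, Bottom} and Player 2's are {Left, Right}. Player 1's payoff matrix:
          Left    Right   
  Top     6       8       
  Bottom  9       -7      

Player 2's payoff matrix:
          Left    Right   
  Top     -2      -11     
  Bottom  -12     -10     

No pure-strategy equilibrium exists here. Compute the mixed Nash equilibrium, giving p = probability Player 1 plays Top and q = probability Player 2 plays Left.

Set Player 2's expected payoff from Left equal to that from Right:
  Player 2's payoff to Left: p·(-2) + (1−p)·(-12) = 10p - 12
  Player 2's payoff to Right: p·(-11) + (1−p)·(-10) = -p - 10
  10p - 12 = -p - 10  ⇒  11p = 2  ⇒  p = 2/11.
In a mixed equilibrium Player 1 is indifferent between Top and Bottom; this condition fixes q.
  Player 1's payoff from Top: q·6 + (1−q)·8 = -2q + 8
  Player 1's payoff from Bottom: q·9 + (1−q)·(-7) = 16q - 7
  -2q + 8 = 16q - 7  ⇒  -18q = -15  ⇒  q = 5/6.

p = 2/11, q = 5/6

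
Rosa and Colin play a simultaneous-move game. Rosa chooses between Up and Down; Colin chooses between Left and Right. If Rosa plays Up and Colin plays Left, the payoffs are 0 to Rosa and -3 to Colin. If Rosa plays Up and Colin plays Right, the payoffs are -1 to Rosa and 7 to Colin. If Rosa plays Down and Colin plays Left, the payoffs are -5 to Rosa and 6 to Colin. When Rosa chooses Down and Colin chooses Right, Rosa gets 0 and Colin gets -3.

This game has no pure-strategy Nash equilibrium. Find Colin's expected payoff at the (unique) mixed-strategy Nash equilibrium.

Set Colin's expected payoff from Left equal to that from Right:
  Colin's payoff from Left: p·(-3) + (1−p)·6 = -9p + 6
  Colin's payoff from Right: p·7 + (1−p)·(-3) = 10p - 3
  -9p + 6 = 10p - 3  ⇒  -19p = -9  ⇒  p = 9/19.
At equilibrium Colin is indifferent across columns, so Colin's payoff equals the payoff from Left: (9/19)·(-3) + (10/19)·6 = 33/19.

33/19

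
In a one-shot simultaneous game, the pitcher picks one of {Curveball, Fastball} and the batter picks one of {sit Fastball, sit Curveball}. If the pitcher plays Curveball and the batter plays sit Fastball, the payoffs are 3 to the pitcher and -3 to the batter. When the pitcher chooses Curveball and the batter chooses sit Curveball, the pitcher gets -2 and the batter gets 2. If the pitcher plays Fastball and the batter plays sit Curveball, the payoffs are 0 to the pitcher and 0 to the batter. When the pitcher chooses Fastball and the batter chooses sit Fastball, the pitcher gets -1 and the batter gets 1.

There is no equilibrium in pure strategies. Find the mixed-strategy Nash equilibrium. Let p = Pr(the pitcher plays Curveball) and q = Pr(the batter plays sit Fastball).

The batter's indifference between sit Fastball and sit Curveball determines the pitcher's mixing probability p:
  the batter's payoff from sit Fastball: p·(-3) + (1−p)·1 = -4p + 1
  the batter's payoff from sit Curveball: p·2 + (1−p)·0 = 2p
  -4p + 1 = 2p  ⇒  -6p = -1  ⇒  p = 1/6.
For the pitcher to be willing to mix, the pitcher must be indifferent between Curveball and Fastball, which pins down the batter's mix.
  the pitcher's payoff from Curveball: q·3 + (1−q)·(-2) = 5q - 2
  the pitcher's payoff from Fastball: q·(-1) + (1−q)·0 = -q
  5q - 2 = -q  ⇒  6q = 2  ⇒  q = 1/3.

p = 1/6, q = 1/3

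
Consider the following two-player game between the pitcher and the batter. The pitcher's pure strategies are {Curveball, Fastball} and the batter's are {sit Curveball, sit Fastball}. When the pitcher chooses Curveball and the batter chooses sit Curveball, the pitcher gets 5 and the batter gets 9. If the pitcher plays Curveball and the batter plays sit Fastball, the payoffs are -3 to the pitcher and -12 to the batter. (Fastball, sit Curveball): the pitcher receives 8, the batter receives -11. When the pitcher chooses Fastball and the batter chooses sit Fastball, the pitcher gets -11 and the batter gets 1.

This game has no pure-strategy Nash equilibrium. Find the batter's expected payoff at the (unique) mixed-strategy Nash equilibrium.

Set the batter's expected payoff from sit Curveball equal to that from sit Fastball:
  the batter's expected payoff from sit Curveball: p·9 + (1−p)·(-11) = 20p - 11
  the batter's expected payoff from sit Fastball: p·(-12) + (1−p)·1 = -13p + 1
  20p - 11 = -13p + 1  ⇒  33p = 12  ⇒  p = 4/11.
At equilibrium the batter is indifferent across columns, so the batter's payoff equals the payoff from sit Curveball: (4/11)·9 + (7/11)·(-11) = -41/11.

-41/11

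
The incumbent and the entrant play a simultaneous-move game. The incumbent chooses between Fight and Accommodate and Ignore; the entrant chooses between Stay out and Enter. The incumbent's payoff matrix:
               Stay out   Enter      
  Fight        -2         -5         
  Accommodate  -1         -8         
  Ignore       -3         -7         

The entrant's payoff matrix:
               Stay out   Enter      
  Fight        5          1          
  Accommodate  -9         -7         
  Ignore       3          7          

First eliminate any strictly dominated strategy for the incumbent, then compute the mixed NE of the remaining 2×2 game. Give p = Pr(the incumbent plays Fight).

The incumbent's strategy Ignore is strictly dominated by Fight: -2 > -3 and -5 > -7. Eliminate Ignore.
For the entrant to be willing to mix, the entrant must be indifferent between Stay out and Enter, which pins down the incumbent's mix.
  the entrant's expected payoff from Stay out: p·5 + (1−p)·(-9) = 14p - 9
  the entrant's expected payoff from Enter: p·1 + (1−p)·(-7) = 8p - 7
  14p - 9 = 8p - 7  ⇒  6p = 2  ⇒  p = 1/3.

p = 1/3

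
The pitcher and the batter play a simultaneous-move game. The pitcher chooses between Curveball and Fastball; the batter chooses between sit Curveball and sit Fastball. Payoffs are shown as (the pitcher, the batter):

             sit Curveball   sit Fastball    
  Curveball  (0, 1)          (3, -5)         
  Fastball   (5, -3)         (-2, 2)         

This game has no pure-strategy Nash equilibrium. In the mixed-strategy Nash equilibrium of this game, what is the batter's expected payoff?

For the batter to be willing to mix, the batter must be indifferent between sit Curveball and sit Fastball, which pins down the pitcher's mix.
  the batter's payoff to sit Curveball: p·1 + (1−p)·(-3) = 4p - 3
  the batter's payoff to sit Fastball: p·(-5) + (1−p)·2 = -7p + 2
  4p - 3 = -7p + 2  ⇒  11p = 5  ⇒  p = 5/11.
At equilibrium the batter is indifferent across columns, so the batter's payoff equals the payoff from sit Curveball: (5/11)·1 + (6/11)·(-3) = -13/11.

-13/11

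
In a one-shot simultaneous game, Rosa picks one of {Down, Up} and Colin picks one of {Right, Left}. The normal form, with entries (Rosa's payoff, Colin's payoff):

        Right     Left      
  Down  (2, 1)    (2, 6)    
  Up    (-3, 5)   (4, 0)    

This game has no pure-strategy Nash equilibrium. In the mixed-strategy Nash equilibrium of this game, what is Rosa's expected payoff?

For Rosa to be willing to mix, Rosa must be indifferent between Down and Up, which pins down Colin's mix.
  Rosa's expected payoff from Down: q·2 + (1−q)·2 = 2
  Rosa's expected payoff from Up: q·(-3) + (1−q)·4 = -7q + 4
  2 = -7q + 4  ⇒  7q = 2  ⇒  q = 2/7.
At equilibrium Rosa is indifferent across rows, so Rosa's payoff equals the payoff from Down: (2/7)·2 + (5/7)·2 = 2.

2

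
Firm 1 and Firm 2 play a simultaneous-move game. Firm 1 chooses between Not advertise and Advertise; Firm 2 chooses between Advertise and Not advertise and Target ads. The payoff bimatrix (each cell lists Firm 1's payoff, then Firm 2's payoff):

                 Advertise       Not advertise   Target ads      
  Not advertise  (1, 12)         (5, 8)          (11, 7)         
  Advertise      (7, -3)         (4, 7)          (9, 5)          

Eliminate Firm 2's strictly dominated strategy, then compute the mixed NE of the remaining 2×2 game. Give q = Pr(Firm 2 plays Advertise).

q = 1/7

Firm 2's strategy Target ads is strictly dominated by Not advertise: 8 > 7 and 7 > 5. Eliminate Target ads.
In a mixed equilibrium Firm 1 is indifferent between Not advertise and Advertise; this condition fixes q.
  Firm 1's expected payoff from Not advertise: q·1 + (1−q)·5 = -4q + 5
  Firm 1's expected payoff from Advertise: q·7 + (1−q)·4 = 3q + 4
  -4q + 5 = 3q + 4  ⇒  -7q = -1  ⇒  q = 1/7.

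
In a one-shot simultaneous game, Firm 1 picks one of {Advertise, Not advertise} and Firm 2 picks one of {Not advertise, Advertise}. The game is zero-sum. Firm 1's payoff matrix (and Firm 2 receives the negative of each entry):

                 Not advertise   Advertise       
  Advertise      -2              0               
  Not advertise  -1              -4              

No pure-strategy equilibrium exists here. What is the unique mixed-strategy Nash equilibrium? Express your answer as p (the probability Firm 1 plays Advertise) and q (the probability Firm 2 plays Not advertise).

p = 3/5, q = 4/5

Set Firm 2's expected payoff from Not advertise equal to that from Advertise:
  Firm 2's payoff to Not advertise: p·2 + (1−p)·1 = p + 1
  Firm 2's payoff to Advertise: p·0 + (1−p)·4 = -4p + 4
  p + 1 = -4p + 4  ⇒  5p = 3  ⇒  p = 3/5.
Set Firm 1's expected payoff from Advertise equal to that from Not advertise:
  Firm 1's payoff to Advertise: q·(-2) + (1−q)·0 = -2q
  Firm 1's payoff to Not advertise: q·(-1) + (1−q)·(-4) = 3q - 4
  -2q = 3q - 4  ⇒  -5q = -4  ⇒  q = 4/5.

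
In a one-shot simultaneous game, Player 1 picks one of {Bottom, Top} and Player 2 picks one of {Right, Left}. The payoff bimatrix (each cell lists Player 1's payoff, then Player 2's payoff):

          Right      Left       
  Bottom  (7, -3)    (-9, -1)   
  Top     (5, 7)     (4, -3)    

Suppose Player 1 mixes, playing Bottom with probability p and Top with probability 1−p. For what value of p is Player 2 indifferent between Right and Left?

Player 2's indifference between Right and Left determines Player 1's mixing probability p:
  Player 2's payoff to Right: p·(-3) + (1−p)·7 = -10p + 7
  Player 2's payoff to Left: p·(-1) + (1−p)·(-3) = 2p - 3
  -10p + 7 = 2p - 3  ⇒  -12p = -10  ⇒  p = 5/6.

p = 5/6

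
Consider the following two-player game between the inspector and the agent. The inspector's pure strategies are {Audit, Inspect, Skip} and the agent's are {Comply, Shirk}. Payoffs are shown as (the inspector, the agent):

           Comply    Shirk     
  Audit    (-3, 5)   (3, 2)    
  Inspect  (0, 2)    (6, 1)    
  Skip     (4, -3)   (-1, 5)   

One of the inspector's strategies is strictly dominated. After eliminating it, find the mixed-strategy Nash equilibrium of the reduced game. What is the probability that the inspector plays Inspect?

p = 8/9

The inspector's strategy Audit is strictly dominated by Inspect: 0 > -3 and 6 > 3. Eliminate Audit.
For the agent to be willing to mix, the agent must be indifferent between Comply and Shirk, which pins down the inspector's mix.
  the agent's payoff from Comply: p·2 + (1−p)·(-3) = 5p - 3
  the agent's payoff from Shirk: p·1 + (1−p)·5 = -4p + 5
  5p - 3 = -4p + 5  ⇒  9p = 8  ⇒  p = 8/9.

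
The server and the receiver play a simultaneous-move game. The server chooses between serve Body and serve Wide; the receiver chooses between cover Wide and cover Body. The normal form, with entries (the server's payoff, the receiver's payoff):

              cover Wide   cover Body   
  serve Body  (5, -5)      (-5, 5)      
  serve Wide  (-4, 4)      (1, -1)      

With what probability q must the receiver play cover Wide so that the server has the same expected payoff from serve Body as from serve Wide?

q = 2/5

The server's indifference between serve Body and serve Wide determines the receiver's mixing probability q:
  the server's expected payoff from serve Body: q·5 + (1−q)·(-5) = 10q - 5
  the server's expected payoff from serve Wide: q·(-4) + (1−q)·1 = -5q + 1
  10q - 5 = -5q + 1  ⇒  15q = 6  ⇒  q = 2/5.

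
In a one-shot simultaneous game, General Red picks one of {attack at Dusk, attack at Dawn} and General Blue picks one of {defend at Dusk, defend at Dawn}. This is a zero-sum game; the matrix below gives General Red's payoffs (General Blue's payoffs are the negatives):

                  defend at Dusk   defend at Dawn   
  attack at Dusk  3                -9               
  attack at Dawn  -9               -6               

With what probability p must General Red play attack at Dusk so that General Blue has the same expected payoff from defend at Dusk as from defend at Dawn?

p = 1/5

Set General Blue's expected payoff from defend at Dusk equal to that from defend at Dawn:
  General Blue's payoff to defend at Dusk: p·(-3) + (1−p)·9 = -12p + 9
  General Blue's payoff to defend at Dawn: p·9 + (1−p)·6 = 3p + 6
  -12p + 9 = 3p + 6  ⇒  -15p = -3  ⇒  p = 1/5.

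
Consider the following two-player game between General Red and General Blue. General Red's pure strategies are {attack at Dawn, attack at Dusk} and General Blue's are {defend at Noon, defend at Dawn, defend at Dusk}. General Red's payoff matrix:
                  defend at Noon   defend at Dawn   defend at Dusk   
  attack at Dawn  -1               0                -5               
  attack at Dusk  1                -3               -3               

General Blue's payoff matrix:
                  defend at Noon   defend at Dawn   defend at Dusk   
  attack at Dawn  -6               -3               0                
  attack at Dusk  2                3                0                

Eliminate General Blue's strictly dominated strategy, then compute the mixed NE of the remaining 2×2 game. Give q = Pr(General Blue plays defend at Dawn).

General Blue's strategy defend at Noon is strictly dominated by defend at Dawn: -3 > -6 and 3 > 2. Eliminate defend at Noon.
In a mixed equilibrium General Red is indifferent between attack at Dawn and attack at Dusk; this condition fixes q.
  General Red's payoff to attack at Dawn: q·0 + (1−q)·(-5) = 5q - 5
  General Red's payoff to attack at Dusk: q·(-3) + (1−q)·(-3) = -3
  5q - 5 = -3  ⇒  5q = 2  ⇒  q = 2/5.

q = 2/5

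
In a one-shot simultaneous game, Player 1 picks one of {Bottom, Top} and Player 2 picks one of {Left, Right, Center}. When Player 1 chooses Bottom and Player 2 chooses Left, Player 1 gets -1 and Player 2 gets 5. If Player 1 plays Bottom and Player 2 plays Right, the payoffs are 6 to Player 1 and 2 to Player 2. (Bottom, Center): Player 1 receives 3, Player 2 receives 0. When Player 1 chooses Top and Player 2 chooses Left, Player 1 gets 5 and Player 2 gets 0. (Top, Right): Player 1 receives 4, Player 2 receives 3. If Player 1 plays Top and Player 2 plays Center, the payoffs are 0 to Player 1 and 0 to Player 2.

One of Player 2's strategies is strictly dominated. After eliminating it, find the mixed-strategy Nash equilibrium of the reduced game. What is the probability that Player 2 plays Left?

Player 2's strategy Center is strictly dominated by Right: 2 > 0 and 3 > 0. Eliminate Center.
Player 2's mix must leave Player 1 indifferent between Bottom and Top.
  Player 1's expected payoff from Bottom: q·(-1) + (1−q)·6 = -7q + 6
  Player 1's expected payoff from Top: q·5 + (1−q)·4 = q + 4
  -7q + 6 = q + 4  ⇒  -8q = -2  ⇒  q = 1/4.

q = 1/4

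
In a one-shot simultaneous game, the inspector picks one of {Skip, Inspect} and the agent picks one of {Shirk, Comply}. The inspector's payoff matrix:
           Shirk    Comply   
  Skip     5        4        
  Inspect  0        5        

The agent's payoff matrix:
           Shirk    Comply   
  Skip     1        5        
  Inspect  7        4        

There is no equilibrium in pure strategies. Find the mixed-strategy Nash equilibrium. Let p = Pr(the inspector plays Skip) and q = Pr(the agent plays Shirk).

The agent's indifference between Shirk and Comply determines the inspector's mixing probability p:
  the agent's payoff from Shirk: p·1 + (1−p)·7 = -6p + 7
  the agent's payoff from Comply: p·5 + (1−p)·4 = p + 4
  -6p + 7 = p + 4  ⇒  -7p = -3  ⇒  p = 3/7.
The inspector's indifference between Skip and Inspect determines the agent's mixing probability q:
  the inspector's payoff to Skip: q·5 + (1−q)·4 = q + 4
  the inspector's payoff to Inspect: q·0 + (1−q)·5 = -5q + 5
  q + 4 = -5q + 5  ⇒  6q = 1  ⇒  q = 1/6.

p = 3/7, q = 1/6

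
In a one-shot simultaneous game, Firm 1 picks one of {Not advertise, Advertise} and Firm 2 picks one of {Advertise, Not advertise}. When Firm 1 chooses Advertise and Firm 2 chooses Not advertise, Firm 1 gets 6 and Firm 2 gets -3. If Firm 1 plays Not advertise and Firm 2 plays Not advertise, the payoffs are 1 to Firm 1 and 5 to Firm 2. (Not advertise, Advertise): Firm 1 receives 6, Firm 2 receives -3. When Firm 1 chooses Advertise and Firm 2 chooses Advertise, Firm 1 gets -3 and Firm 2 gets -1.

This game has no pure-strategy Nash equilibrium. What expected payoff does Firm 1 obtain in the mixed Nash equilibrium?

For Firm 1 to be willing to mix, Firm 1 must be indifferent between Not advertise and Advertise, which pins down Firm 2's mix.
  Firm 1's expected payoff from Not advertise: q·6 + (1−q)·1 = 5q + 1
  Firm 1's expected payoff from Advertise: q·(-3) + (1−q)·6 = -9q + 6
  5q + 1 = -9q + 6  ⇒  14q = 5  ⇒  q = 5/14.
At equilibrium Firm 1 is indifferent across rows, so Firm 1's payoff equals the payoff from Not advertise: (5/14)·6 + (9/14)·1 = 39/14.

39/14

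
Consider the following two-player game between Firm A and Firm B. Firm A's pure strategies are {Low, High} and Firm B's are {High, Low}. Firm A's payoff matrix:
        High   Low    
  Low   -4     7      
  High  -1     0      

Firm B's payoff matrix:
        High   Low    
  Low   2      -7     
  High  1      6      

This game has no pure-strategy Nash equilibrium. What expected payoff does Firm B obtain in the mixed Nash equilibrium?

In a mixed equilibrium Firm B is indifferent between High and Low; this condition fixes p.
  Firm B's payoff to High: p·2 + (1−p)·1 = p + 1
  Firm B's payoff to Low: p·(-7) + (1−p)·6 = -13p + 6
  p + 1 = -13p + 6  ⇒  14p = 5  ⇒  p = 5/14.
At equilibrium Firm B is indifferent across columns, so Firm B's payoff equals the payoff from High: (5/14)·2 + (9/14)·1 = 19/14.

19/14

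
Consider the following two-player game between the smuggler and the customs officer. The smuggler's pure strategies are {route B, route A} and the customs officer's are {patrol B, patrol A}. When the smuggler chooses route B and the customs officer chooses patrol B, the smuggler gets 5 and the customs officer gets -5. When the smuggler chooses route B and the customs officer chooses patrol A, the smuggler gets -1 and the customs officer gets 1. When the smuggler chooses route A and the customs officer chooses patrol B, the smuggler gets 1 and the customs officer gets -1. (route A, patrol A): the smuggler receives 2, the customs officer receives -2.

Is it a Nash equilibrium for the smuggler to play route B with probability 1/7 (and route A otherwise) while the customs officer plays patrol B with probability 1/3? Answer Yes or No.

Given the customs officer's mix q = 1/3, the smuggler's payoff from route B is 1 but from route A is 5/3. The smuggler strictly prefers route A, so the smuggler would not mix.
So the proposed profile is not a Nash equilibrium.

No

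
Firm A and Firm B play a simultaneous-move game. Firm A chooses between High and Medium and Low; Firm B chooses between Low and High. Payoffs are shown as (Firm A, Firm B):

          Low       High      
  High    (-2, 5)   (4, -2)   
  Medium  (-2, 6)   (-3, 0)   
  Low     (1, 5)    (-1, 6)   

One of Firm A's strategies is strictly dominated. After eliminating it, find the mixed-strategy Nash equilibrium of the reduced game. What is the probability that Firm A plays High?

p = 1/8

Firm A's strategy Medium is strictly dominated by Low: 1 > -2 and -1 > -3. Eliminate Medium.
Firm B's indifference between Low and High determines Firm A's mixing probability p:
  Firm B's payoff to Low: p·5 + (1−p)·5 = 5
  Firm B's payoff to High: p·(-2) + (1−p)·6 = -8p + 6
  5 = -8p + 6  ⇒  8p = 1  ⇒  p = 1/8.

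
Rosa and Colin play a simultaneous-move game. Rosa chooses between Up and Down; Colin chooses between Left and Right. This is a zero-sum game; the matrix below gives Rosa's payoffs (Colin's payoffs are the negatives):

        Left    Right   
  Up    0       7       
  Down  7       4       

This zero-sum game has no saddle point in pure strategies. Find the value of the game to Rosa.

v = 49/10

Rosa's indifference between Up and Down determines Colin's mixing probability q:
  Rosa's payoff to Up: q·0 + (1−q)·7 = -7q + 7
  Rosa's payoff to Down: q·7 + (1−q)·4 = 3q + 4
  -7q + 7 = 3q + 4  ⇒  -10q = -3  ⇒  q = 3/10.
The value is Rosa's expected payoff against this mix (using Up): (3/10)·0 + (7/10)·7 = 49/10.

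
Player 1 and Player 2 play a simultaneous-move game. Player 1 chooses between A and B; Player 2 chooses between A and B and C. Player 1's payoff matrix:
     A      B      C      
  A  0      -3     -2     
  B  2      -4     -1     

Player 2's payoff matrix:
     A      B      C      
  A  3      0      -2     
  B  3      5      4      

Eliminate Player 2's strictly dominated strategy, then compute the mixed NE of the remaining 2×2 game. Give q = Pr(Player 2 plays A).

q = 1/3

Player 2's strategy C is strictly dominated by B: 0 > -2 and 5 > 4. Eliminate C.
Player 2's mix must leave Player 1 indifferent between A and B.
  Player 1's payoff from A: q·0 + (1−q)·(-3) = 3q - 3
  Player 1's payoff from B: q·2 + (1−q)·(-4) = 6q - 4
  3q - 3 = 6q - 4  ⇒  -3q = -1  ⇒  q = 1/3.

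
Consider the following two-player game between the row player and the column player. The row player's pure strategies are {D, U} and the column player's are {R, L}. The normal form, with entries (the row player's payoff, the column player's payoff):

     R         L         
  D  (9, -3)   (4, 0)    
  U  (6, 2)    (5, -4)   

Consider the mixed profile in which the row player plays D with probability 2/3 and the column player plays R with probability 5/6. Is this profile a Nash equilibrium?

No

Given the column player's mix q = 5/6, the row player's payoff from D is 49/6 but from U is 35/6. The row player strictly prefers D, so the row player would not mix.
So the proposed profile is not a Nash equilibrium.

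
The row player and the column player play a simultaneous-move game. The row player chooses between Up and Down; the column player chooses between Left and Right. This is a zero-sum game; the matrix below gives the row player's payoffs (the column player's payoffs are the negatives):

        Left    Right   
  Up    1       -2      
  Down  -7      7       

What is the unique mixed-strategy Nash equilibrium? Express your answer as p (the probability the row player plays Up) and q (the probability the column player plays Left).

The row player's mix must leave the column player indifferent between Left and Right.
  the column player's payoff from Left: p·(-1) + (1−p)·7 = -8p + 7
  the column player's payoff from Right: p·2 + (1−p)·(-7) = 9p - 7
  -8p + 7 = 9p - 7  ⇒  -17p = -14  ⇒  p = 14/17.
Set the row player's expected payoff from Up equal to that from Down:
  the row player's expected payoff from Up: q·1 + (1−q)·(-2) = 3q - 2
  the row player's expected payoff from Down: q·(-7) + (1−q)·7 = -14q + 7
  3q - 2 = -14q + 7  ⇒  17q = 9  ⇒  q = 9/17.

p = 14/17, q = 9/17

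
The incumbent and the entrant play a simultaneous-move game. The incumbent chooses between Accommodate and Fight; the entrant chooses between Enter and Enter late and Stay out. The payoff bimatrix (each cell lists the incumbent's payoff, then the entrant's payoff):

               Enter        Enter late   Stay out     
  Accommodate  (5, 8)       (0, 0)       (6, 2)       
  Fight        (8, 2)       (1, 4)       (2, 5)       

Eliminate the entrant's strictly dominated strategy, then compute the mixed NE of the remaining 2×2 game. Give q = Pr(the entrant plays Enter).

q = 4/7

The entrant's strategy Enter late is strictly dominated by Stay out: 2 > 0 and 5 > 4. Eliminate Enter late.
The incumbent's indifference between Accommodate and Fight determines the entrant's mixing probability q:
  the incumbent's expected payoff from Accommodate: q·5 + (1−q)·6 = -q + 6
  the incumbent's expected payoff from Fight: q·8 + (1−q)·2 = 6q + 2
  -q + 6 = 6q + 2  ⇒  -7q = -4  ⇒  q = 4/7.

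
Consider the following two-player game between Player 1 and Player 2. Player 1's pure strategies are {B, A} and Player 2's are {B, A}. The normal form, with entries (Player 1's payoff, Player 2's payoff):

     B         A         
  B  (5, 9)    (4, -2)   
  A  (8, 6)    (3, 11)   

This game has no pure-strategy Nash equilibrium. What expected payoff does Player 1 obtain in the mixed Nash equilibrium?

For Player 1 to be willing to mix, Player 1 must be indifferent between B and A, which pins down Player 2's mix.
  Player 1's payoff from B: q·5 + (1−q)·4 = q + 4
  Player 1's payoff from A: q·8 + (1−q)·3 = 5q + 3
  q + 4 = 5q + 3  ⇒  -4q = -1  ⇒  q = 1/4.
At equilibrium Player 1 is indifferent across rows, so Player 1's payoff equals the payoff from B: (1/4)·5 + (3/4)·4 = 17/4.

17/4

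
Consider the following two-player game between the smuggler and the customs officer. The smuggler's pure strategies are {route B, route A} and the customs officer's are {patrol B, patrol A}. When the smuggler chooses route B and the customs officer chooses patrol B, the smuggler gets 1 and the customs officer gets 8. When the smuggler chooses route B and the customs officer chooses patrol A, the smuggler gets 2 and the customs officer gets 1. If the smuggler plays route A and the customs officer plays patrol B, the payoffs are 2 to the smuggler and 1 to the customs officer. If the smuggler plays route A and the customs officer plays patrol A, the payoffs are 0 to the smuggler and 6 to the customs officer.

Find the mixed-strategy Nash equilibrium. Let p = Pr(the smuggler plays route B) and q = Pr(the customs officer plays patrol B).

Set the customs officer's expected payoff from patrol B equal to that from patrol A:
  the customs officer's expected payoff from patrol B: p·8 + (1−p)·1 = 7p + 1
  the customs officer's expected payoff from patrol A: p·1 + (1−p)·6 = -5p + 6
  7p + 1 = -5p + 6  ⇒  12p = 5  ⇒  p = 5/12.
For the smuggler to be willing to mix, the smuggler must be indifferent between route B and route A, which pins down the customs officer's mix.
  the smuggler's payoff to route B: q·1 + (1−q)·2 = -q + 2
  the smuggler's payoff to route A: q·2 + (1−q)·0 = 2q
  -q + 2 = 2q  ⇒  -3q = -2  ⇒  q = 2/3.

p = 5/12, q = 2/3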